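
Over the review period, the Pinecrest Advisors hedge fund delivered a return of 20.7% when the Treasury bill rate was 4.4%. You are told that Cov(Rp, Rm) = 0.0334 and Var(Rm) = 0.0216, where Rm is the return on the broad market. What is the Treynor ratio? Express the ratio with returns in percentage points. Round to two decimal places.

β = Cov / Var = 0.0334 / 0.0216 = 1.5463
Treynor = (Rp − Rf) / β = (20.7% − 4.4%) / 1.5463 = 16.30 / 1.5463 = 10.5413

10.54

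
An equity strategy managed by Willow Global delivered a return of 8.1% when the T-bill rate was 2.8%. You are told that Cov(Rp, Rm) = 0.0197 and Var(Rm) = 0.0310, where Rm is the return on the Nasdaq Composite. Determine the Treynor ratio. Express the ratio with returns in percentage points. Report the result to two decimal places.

β = Cov / Var = 0.0197 / 0.0310 = 0.6355
Treynor = (Rp − Rf) / β = (8.1% − 2.8%) / 0.6355 = 5.30 / 0.6355 = 8.3399

8.34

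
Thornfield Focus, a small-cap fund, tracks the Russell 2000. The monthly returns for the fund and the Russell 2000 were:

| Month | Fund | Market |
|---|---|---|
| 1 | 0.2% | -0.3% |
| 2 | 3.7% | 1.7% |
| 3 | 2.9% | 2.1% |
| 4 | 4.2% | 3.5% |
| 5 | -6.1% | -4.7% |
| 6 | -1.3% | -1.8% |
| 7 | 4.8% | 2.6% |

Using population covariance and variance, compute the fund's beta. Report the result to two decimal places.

1.33

r̄p = 1.2000%,  r̄m = 0.4429%
Cov = Σ(rp − r̄p)(rm − r̄m) / 7 = 9.5414
Var(rm) = Σ(rm − r̄m)² / 7 = 7.1939
β = Cov / Var = 9.5414 / 7.1939 = 1.3263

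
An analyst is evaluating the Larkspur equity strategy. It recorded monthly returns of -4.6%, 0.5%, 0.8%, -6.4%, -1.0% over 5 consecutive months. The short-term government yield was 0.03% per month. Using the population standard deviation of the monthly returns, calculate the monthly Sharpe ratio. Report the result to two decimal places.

r̄ = (-4.6 + 0.5 + 0.8 − 6.4 − 1) / 5 = -2.1400%
Σ(r − r̄)² = (-4.6 − (-2.1400))² + (0.5 − (-2.1400))² + (0.8 − (-2.1400))² + … = 41.1120
σ = √[41.1120 / 5] = 2.8675%
Sharpe = (r̄ − rf) / σ = (-2.1400 − 0.03) / 2.8675 = -2.1700 / 2.8675 = -0.7568

-0.76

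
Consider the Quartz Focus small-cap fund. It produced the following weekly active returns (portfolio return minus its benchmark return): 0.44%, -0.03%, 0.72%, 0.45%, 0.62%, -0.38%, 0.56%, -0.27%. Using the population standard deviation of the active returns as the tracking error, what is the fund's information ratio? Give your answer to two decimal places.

μ = (0.44 − 0.03 + 0.72 + 0.45 + 0.62 − 0.38 + 0.56 − 0.27) / 8 = 2.110 / 8 = 0.2638%
Σ(r − μ)² = 1.2742; population σ = √(1.2742/8) = 0.3991%
IR = μ / tracking error = 0.2638 / 0.3991 = 0.6610

0.66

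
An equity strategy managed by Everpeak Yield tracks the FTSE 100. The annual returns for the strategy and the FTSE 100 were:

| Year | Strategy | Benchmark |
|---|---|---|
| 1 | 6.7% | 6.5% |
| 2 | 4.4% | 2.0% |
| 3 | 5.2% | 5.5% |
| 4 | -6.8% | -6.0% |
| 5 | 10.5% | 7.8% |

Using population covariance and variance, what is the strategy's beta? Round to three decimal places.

1.138

r̄p = 4.0000%,  r̄m = 3.1600%
Cov = Σ(rp − r̄p)(rm − r̄m) / 5 = 28.0900
Var(rm) = Σ(rm − r̄m)² / 5 = 24.6824
β = Cov / Var = 28.0900 / 24.6824 = 1.1381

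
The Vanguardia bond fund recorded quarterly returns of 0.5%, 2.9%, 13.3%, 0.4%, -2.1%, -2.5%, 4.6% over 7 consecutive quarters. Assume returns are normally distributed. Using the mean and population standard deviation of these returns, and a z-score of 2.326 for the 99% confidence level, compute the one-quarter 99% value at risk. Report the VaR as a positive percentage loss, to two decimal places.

μ = (0.5 + 2.9 + 13.3 + 0.4 − 2.1 − 2.5 + 4.6) / 7 = 2.4429%
Σ(r − μ)² = (0.5 − 2.4429)² + (2.9 − 2.4429)² + (13.3 − 2.4429)² + … = 175.7571
population σ = √(175.7571 / 7) = √25.1082 = 5.0108%
VaR = −(μ − z·σ) = −(2.4429 − 2.326 × 5.0108) = −(-9.2122) = 9.2122%

9.21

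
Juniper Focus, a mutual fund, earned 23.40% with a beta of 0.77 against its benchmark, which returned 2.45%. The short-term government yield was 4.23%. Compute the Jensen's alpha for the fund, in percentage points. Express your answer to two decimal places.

CAPM expected return = Rf + β(Rm − Rf) = 4.23% + 0.77 × (2.45% − 4.23%) = 4.23 + 0.77 × -1.78 = 2.8594%
Jensen's α = Rp − E[R] = 23.40% − 2.8594% = 20.5406

20.54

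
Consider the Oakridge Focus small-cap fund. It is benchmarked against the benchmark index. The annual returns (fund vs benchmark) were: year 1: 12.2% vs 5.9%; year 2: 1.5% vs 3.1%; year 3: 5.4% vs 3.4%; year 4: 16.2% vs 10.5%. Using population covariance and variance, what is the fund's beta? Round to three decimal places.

1.793

r̄p = 8.8250%,  r̄m = 5.7250%
Cov = Σ(rp − r̄p)(rm − r̄m) / 4 = 15.7494
Var(rm) = Σ(rm − r̄m)² / 4 = 8.7819
β = Cov / Var = 15.7494 / 8.7819 = 1.7934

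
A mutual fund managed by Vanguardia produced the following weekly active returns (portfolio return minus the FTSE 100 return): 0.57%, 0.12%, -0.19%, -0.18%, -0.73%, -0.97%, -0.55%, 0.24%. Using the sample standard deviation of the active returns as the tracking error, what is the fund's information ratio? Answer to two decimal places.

-0.41

Mean return μ = -1.690 / 8 = -0.2113%
Sample std dev = √[1.8847 / 7] = 0.5189%
IR = μ / tracking error = -0.2113 / 0.5189 = -0.4072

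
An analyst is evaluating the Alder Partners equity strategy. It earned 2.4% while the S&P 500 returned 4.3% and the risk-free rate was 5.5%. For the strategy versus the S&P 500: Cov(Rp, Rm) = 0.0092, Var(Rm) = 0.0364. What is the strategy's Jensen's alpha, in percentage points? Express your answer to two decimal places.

β = Cov / Var = 0.0092 / 0.0364 = 0.2527
E[R] = Rf + β(Rm − Rf) = 5.5% + 0.2527 × (4.3% − 5.5%) = 5.1968%
α = Rp − E[R] = 2.4% − 5.1968% = -2.7968

-2.80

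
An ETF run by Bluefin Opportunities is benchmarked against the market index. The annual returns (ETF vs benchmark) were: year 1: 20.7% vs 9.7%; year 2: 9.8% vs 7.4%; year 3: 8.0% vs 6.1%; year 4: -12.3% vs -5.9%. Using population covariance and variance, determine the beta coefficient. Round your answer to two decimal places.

1.93

r̄p = 6.5500%,  r̄m = 4.3250%
Cov = Σ(rp − r̄p)(rm − r̄m) / 4 = 70.3413
Var(rm) = Σ(rm − r̄m)² / 4 = 36.5119
β = Cov / Var = 70.3413 / 36.5119 = 1.9265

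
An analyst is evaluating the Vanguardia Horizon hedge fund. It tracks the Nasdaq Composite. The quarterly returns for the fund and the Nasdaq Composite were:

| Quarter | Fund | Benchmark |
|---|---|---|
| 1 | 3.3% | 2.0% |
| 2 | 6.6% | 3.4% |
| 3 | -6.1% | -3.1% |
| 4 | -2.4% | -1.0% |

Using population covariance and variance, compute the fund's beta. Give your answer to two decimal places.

1.94

r̄p = 0.3500%,  r̄m = 0.3250%
Cov = Σ(rp − r̄p)(rm − r̄m) / 4 = 12.4738
Var(rm) = Σ(rm − r̄m)² / 4 = 6.4369
β = Cov / Var = 12.4738 / 6.4369 = 1.9379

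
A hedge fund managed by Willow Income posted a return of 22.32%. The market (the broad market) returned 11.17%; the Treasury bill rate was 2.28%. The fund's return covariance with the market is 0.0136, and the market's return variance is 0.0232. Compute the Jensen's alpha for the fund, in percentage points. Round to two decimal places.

β = Cov / Var = 0.0136 / 0.0232 = 0.5862
E[R] = Rf + β(Rm − Rf) = 2.28% + 0.5862 × (11.17% − 2.28%) = 7.4913%
α = Rp − E[R] = 22.32% − 7.4913% = 14.8287

14.83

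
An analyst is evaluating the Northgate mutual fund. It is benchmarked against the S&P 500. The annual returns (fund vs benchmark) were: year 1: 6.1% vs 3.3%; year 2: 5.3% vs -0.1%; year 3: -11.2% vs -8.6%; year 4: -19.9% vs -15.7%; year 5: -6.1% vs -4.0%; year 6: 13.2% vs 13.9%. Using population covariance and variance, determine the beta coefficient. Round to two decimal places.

1.18

r̄p = -2.1000%,  r̄m = -1.8667%
Cov = Σ(rp − r̄p)(rm − r̄m) / 6 = 102.1183
Var(rm) = Σ(rm − r̄m)² / 6 = 86.6089
β = Cov / Var = 102.1183 / 86.6089 = 1.1791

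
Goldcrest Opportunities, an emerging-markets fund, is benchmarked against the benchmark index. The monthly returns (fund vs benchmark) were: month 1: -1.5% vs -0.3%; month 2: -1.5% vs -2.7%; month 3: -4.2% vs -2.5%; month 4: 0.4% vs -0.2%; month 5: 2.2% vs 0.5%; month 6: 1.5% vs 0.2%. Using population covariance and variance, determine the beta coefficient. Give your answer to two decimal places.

1.40

r̄p = -0.5167%,  r̄m = -0.8333%
Cov = Σ(rp − r̄p)(rm − r̄m) / 6 = 2.2894
Var(rm) = Σ(rm − r̄m)² / 6 = 1.6322
β = Cov / Var = 2.2894 / 1.6322 = 1.4026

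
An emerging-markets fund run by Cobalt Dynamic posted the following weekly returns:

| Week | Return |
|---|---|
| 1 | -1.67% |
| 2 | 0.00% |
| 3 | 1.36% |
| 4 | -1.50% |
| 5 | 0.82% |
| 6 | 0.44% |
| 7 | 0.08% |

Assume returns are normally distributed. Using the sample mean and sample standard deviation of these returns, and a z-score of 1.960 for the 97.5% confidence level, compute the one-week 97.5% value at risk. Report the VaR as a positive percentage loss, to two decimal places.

2.29

r̄ = (-1.67 + 0 + 1.36 − 1.5 + 0.82 + 0.44 + 0.08) / 7 = -0.0671%
Σ(r − r̄)² = (-1.67 − (-0.0671))² + (0 − (-0.0671))² + … = 7.7293
σ = √[7.7293 / 6] = 1.1350%
VaR = −(r̄ − z·σ) = −(-0.0671 − 1.960 × 1.1350) = −(-2.2917) = 2.2917%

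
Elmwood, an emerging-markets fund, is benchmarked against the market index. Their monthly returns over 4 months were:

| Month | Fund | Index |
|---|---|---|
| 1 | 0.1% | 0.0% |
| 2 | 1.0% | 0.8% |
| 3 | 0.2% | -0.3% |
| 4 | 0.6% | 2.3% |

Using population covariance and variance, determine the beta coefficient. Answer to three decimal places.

0.195

r̄p = 0.4750%,  r̄m = 0.7000%
Cov = Σ(rp − r̄p)(rm − r̄m) / 4 = 0.1975
Var(rm) = Σ(rm − r̄m)² / 4 = 1.0150
β = Cov / Var = 0.1975 / 1.0150 = 0.1946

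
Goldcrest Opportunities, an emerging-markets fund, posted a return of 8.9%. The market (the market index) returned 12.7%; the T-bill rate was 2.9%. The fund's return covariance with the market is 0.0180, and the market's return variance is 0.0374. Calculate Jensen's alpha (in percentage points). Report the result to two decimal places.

1.28

β = Cov / Var = 0.0180 / 0.0374 = 0.4813
E[R] = Rf + β(Rm − Rf) = 2.9% + 0.4813 × (12.7% − 2.9%) = 7.6167%
α = Rp − E[R] = 8.9% − 7.6167% = 1.2833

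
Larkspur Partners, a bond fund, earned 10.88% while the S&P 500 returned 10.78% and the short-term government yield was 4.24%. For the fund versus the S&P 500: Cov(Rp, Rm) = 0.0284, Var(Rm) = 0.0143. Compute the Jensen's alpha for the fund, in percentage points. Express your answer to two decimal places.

β = Cov / Var = 0.0284 / 0.0143 = 1.9860
E[R] = Rf + β(Rm − Rf) = 4.24% + 1.9860 × (10.78% − 4.24%) = 17.2284%
α = Rp − E[R] = 10.88% − 17.2284% = -6.3484

-6.35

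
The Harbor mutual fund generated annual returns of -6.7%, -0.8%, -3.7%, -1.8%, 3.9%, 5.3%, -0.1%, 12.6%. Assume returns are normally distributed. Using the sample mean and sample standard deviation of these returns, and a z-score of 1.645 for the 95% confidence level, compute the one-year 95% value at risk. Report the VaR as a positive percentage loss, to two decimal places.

r̄ = (-6.7 − 0.8 − 3.7 − 1.8 + 3.9 + 5.3 − 0.1 + 12.6) / 8 = 8.70 / 8 = 1.0875%
Sample σ = √[Σ(r − r̄)² / 7] = √[255.0688 / 7] = √36.4384 = 6.0364%
VaR = −(r̄ − z·σ) = −(1.0875 − 1.645 × 6.0364) = −(-8.8424) = 8.8424%

8.84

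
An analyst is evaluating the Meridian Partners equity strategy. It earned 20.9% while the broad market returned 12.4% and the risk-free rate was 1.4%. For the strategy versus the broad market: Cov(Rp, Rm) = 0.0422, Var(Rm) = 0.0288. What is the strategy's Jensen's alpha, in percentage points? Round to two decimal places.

β = Cov / Var = 0.0422 / 0.0288 = 1.4653
E[R] = Rf + β(Rm − Rf) = 1.4% + 1.4653 × (12.4% − 1.4%) = 17.5183%
α = Rp − E[R] = 20.9% − 17.5183% = 3.3817

3.38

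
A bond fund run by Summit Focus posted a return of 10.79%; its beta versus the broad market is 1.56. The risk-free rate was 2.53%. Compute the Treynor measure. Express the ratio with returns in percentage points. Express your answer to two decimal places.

Treynor = (Rp − Rf) / β = (10.79% − 2.53%) / 1.56 = 8.26 / 1.56 = 5.2949

5.29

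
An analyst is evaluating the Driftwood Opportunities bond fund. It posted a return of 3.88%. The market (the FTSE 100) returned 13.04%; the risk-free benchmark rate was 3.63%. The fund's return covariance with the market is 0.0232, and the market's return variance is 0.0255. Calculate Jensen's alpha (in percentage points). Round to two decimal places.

-8.31

β = Cov / Var = 0.0232 / 0.0255 = 0.9098
E[R] = Rf + β(Rm − Rf) = 3.63% + 0.9098 × (13.04% − 3.63%) = 12.1912%
α = Rp − E[R] = 3.88% − 12.1912% = -8.3112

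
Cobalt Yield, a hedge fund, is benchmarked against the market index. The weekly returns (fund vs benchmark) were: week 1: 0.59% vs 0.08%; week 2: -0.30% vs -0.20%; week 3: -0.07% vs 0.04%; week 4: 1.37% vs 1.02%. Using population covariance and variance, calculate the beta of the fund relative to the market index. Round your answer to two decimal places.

r̄p = 0.3975%,  r̄m = 0.2350%
Cov = Σ(rp − r̄p)(rm − r̄m) / 4 = 0.2820
Var(rm) = Σ(rm − r̄m)² / 4 = 0.2169
β = Cov / Var = 0.2820 / 0.2169 = 1.3001

1.30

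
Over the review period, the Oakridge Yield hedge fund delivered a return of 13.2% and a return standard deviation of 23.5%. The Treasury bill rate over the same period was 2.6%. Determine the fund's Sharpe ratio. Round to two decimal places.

0.45

Sharpe = (Rp − Rf) / σp = (13.2% − 2.6%) / 23.5% = 10.60% / 23.5% = 0.4511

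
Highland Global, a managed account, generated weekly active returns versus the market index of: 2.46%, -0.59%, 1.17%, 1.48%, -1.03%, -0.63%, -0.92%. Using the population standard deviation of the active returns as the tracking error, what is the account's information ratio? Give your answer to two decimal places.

0.21

r̄ = (2.46 − 0.59 + 1.17 + 1.48 − 1.03 − 0.63 − 0.92) / 7 = 1.940 / 7 = 0.2771%
Population σ = √[Σ(r − r̄)² / 7] = √[11.7255 / 7] = √1.6751 = 1.2943%
IR = r̄ / tracking error = 0.2771 / 1.2943 = 0.2141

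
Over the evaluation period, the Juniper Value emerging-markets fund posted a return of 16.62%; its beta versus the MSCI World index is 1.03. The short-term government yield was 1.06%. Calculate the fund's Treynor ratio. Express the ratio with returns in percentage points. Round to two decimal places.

15.11

Treynor = (Rp − Rf) / β = (16.62% − 1.06%) / 1.03 = 15.56 / 1.03 = 15.1068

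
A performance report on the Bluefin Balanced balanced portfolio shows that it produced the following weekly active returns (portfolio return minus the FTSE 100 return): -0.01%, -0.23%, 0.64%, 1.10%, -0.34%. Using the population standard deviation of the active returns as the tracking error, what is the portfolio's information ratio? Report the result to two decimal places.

μ = (-0.01 − 0.23 + 0.64 + 1.1 − 0.34) / 5 = 0.2320%
Σ(r − μ)² = 1.5191; population σ = √(1.5191/5) = 0.5512%
IR = μ / tracking error = 0.2320 / 0.5512 = 0.4209

0.42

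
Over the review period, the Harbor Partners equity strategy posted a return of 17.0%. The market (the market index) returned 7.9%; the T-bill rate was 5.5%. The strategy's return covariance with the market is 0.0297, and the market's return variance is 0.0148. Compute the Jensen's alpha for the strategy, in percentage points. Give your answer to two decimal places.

β = Cov / Var = 0.0297 / 0.0148 = 2.0068
E[R] = Rf + β(Rm − Rf) = 5.5% + 2.0068 × (7.9% − 5.5%) = 10.3163%
α = Rp − E[R] = 17.0% − 10.3163% = 6.6837

6.68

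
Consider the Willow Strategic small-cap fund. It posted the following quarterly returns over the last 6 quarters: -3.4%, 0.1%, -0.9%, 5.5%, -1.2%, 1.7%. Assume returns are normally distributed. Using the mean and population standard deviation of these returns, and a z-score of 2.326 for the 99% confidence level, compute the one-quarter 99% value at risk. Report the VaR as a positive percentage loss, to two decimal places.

Mean return r̄ = 1.80 / 6 = 0.3000%
Σ(r − r̄)² = (-3.4 − 0.3000)² + (0.1 − 0.3000)² + (-0.9 − 0.3000)² + … = 46.4200
σ = √[46.4200 / 6] = 2.7815%
VaR = −(r̄ − z·σ) = −(0.3000 − 2.326 × 2.7815) = −(-6.1698) = 6.1698%

6.17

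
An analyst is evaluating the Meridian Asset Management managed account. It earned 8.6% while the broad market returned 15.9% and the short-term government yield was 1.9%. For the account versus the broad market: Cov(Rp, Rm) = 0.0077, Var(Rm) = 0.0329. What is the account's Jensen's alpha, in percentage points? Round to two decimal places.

3.42

β = Cov / Var = 0.0077 / 0.0329 = 0.2340
E[R] = Rf + β(Rm − Rf) = 1.9% + 0.2340 × (15.9% − 1.9%) = 5.1760%
α = Rp − E[R] = 8.6% − 5.1760% = 3.4240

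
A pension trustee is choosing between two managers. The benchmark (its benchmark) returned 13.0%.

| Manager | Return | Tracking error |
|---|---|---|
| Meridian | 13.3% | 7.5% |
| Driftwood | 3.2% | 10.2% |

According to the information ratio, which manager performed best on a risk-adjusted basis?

Meridian

Meridian: IR = (13.3% − 13.0%) / 7.5% = 0.040
Driftwood: IR = (3.2% − 13.0%) / 10.2% = -0.961
Highest: Meridian (0.040).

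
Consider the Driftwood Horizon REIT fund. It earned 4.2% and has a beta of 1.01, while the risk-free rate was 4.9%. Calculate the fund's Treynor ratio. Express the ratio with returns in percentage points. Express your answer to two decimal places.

-0.69

Treynor = (Rp − Rf) / β = (4.2% − 4.9%) / 1.01 = -0.70 / 1.01 = -0.6931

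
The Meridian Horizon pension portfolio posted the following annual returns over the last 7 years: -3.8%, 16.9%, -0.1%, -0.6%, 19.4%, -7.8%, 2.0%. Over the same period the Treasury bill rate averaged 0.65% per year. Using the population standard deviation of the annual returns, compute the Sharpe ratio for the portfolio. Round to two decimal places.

μ = (-3.8 + 16.9 − 0.1 − 0.6 + 19.4 − 7.8 + 2) / 7 = 26.00 / 7 = 3.7143%
Σ(r − μ)² = (-3.8 − 3.7143)² + (16.9 − 3.7143)² + … = 645.0486
σ = √[645.0486 / 7] = 9.5995%
Sharpe = (μ − rf) / σ = (3.7143 − 0.65) / 9.5995 = 3.0643 / 9.5995 = 0.3192

0.32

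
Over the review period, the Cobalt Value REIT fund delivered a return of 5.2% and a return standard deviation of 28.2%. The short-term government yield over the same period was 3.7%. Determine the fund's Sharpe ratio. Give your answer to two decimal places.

0.05

Sharpe = (Rp − Rf) / σp = (5.2% − 3.7%) / 28.2% = 1.50% / 28.2% = 0.0532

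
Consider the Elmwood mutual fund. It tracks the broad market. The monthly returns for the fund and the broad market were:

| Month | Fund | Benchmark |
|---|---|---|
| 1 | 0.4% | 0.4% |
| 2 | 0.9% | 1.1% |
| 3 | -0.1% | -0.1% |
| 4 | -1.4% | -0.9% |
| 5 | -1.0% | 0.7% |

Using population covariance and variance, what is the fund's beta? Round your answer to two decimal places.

0.84

r̄p = -0.2400%,  r̄m = 0.2400%
Cov = Σ(rp − r̄p)(rm − r̄m) / 5 = 0.4016
Var(rm) = Σ(rm − r̄m)² / 5 = 0.4784
β = Cov / Var = 0.4016 / 0.4784 = 0.8395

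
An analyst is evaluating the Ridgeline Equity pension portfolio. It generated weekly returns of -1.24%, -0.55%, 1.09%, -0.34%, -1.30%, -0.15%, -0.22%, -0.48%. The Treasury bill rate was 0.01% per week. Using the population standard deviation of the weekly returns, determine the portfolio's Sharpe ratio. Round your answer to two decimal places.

-0.59

r̄ = (-1.24 − 0.55 + 1.09 − 0.34 − 1.3 − 0.15 − 0.22 − 0.48) / 8 = -3.190 / 8 = -0.3988%
Σ(r − r̄)² = (-1.24 − (-0.3988))² + (-0.55 − (-0.3988))² + … = 3.8631
population σ = √(3.8631 / 8) = √0.4829 = 0.6949%
Sharpe = (r̄ − rf) / σ = (-0.3988 − 0.01) / 0.6949 = -0.4088 / 0.6949 = -0.5883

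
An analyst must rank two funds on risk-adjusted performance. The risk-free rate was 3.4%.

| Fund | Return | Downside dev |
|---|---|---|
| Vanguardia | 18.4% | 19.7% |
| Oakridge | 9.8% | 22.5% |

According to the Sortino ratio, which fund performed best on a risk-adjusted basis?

Vanguardia: Sortino ratio = (18.4% − 3.4%) / 19.7% = 0.761
Oakridge: Sortino ratio = (9.8% − 3.4%) / 22.5% = 0.284
Highest: Vanguardia (0.761).

Vanguardia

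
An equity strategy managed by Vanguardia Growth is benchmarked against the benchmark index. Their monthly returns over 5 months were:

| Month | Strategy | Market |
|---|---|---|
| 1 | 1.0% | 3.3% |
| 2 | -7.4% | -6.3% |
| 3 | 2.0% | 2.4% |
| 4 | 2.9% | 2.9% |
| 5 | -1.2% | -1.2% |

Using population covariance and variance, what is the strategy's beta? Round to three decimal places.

0.988

r̄p = -0.5400%,  r̄m = 0.2200%
Cov = Σ(rp − r̄p)(rm − r̄m) / 5 = 13.0328
Var(rm) = Σ(rm − r̄m)² / 5 = 13.1896
β = Cov / Var = 13.0328 / 13.1896 = 0.9881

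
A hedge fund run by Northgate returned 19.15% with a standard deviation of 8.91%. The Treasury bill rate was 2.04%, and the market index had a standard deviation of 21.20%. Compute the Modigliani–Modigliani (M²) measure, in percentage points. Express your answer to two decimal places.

Sharpe = (Rp − Rf) / σp = (19.15% − 2.04%) / 8.91% = 1.9203
M² = Rf + Sharpe × σm = 2.04% + 1.9203 × 21.20% = 42.7504%

42.75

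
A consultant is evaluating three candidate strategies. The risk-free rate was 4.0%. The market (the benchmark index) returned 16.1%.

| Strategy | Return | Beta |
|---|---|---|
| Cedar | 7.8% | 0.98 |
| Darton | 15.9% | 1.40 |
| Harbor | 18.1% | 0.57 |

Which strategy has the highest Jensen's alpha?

Harbor

Cedar: α = 7.8% − [4.0% + 0.98 × (16.1% − 4.0%)] = -8.058
Darton: α = 15.9% − [4.0% + 1.40 × (16.1% − 4.0%)] = -5.040
Harbor: α = 18.1% − [4.0% + 0.57 × (16.1% − 4.0%)] = 7.203
Highest: Harbor (7.203).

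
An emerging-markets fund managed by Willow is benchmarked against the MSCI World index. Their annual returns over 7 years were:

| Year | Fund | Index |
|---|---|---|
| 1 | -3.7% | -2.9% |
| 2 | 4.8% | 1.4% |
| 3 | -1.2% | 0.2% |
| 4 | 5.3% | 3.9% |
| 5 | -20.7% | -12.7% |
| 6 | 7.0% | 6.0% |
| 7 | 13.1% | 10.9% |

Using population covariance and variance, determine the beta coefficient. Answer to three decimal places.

r̄p = 0.6571%,  r̄m = 0.9714%
Cov = Σ(rp − r̄p)(rm − r̄m) / 7 = 68.7273
Var(rm) = Σ(rm − r̄m)² / 7 = 47.8735
β = Cov / Var = 68.7273 / 47.8735 = 1.4356

1.436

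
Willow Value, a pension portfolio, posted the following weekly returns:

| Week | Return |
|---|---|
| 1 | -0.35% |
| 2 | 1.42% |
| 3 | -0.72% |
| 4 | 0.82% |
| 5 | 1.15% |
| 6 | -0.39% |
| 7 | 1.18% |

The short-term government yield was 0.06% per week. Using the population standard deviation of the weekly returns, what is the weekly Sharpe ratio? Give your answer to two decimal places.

0.46

r̄ = (-0.35 + 1.42 − 0.72 + 0.82 + 1.15 − 0.39 + 1.18) / 7 = 0.4443%
Σ(r − r̄)² = 4.8150; population σ = √(4.8150/7) = 0.8294%
Sharpe = (r̄ − rf) / σ = (0.4443 − 0.06) / 0.8294 = 0.3843 / 0.8294 = 0.4633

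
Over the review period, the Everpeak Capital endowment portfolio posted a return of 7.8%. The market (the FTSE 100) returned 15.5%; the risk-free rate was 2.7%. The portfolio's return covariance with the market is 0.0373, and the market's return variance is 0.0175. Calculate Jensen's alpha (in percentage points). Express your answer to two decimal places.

-22.18

β = Cov / Var = 0.0373 / 0.0175 = 2.1314
E[R] = Rf + β(Rm − Rf) = 2.7% + 2.1314 × (15.5% − 2.7%) = 29.9819%
α = Rp − E[R] = 7.8% − 29.9819% = -22.1819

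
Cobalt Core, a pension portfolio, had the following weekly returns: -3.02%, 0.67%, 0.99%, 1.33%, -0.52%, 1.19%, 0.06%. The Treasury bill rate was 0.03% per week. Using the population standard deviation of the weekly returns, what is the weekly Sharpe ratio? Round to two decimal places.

0.05

Mean return μ = 0.700 / 7 = 0.1000%
Population std dev = √[13.9384 / 7] = 1.4111%
Sharpe = (μ − rf) / σ = (0.1000 − 0.03) / 1.4111 = 0.0700 / 1.4111 = 0.0496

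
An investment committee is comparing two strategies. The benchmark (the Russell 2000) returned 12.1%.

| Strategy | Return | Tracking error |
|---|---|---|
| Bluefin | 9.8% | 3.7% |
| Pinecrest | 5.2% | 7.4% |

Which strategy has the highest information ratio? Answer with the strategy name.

Bluefin: IR = (9.8% − 12.1%) / 3.7% = -0.622
Pinecrest: IR = (5.2% − 12.1%) / 7.4% = -0.932
Highest: Bluefin (-0.622).

Bluefin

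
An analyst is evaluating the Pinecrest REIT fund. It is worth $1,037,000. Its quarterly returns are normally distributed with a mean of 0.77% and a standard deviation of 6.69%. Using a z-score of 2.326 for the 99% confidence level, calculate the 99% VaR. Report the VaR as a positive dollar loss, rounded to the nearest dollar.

$153,382

Return at the 99% tail: μ − z·σ = 0.77% − 2.326 × 6.69% = 0.77 − 15.56094 = -14.79094%
VaR = −(-14.79094%) × $1,037,000 = 14.79094% × $1,037,000 = $153,382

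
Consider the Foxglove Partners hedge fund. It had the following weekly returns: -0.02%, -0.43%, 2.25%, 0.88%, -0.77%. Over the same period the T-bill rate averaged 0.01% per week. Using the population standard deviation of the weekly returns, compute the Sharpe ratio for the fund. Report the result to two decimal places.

0.34

Mean return μ = 1.910 / 5 = 0.3820%
Population σ = √[Σ(r − μ)² / 5] = √[5.8855 / 5] = √1.1771 = 1.0849%
Sharpe = (μ − rf) / σ = (0.3820 − 0.01) / 1.0849 = 0.3720 / 1.0849 = 0.3429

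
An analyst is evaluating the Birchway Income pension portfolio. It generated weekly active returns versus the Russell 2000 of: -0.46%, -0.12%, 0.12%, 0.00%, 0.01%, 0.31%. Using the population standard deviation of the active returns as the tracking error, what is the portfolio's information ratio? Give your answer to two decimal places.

Mean return r̄ = -0.140 / 6 = -0.0233%
Σ(r − r̄)² = 0.3333; population σ = √(0.3333/6) = 0.2357%
IR = r̄ / tracking error = -0.0233 / 0.2357 = -0.0989

-0.10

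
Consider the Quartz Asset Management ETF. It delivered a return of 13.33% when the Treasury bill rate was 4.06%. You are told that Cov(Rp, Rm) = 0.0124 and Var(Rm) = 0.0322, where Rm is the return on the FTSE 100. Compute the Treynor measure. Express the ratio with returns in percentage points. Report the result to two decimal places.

24.07

β = Cov / Var = 0.0124 / 0.0322 = 0.3851
Treynor = (Rp − Rf) / β = (13.33% − 4.06%) / 0.3851 = 9.27 / 0.3851 = 24.0717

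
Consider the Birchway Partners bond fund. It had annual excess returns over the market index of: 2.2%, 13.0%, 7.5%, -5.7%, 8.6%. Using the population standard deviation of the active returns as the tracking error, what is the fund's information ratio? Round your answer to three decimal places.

0.799

Mean return r̄ = 25.60 / 5 = 5.1200%
Σ(r − r̄)² = 205.4680; population σ = √(205.4680/5) = 6.4104%
IR = r̄ / tracking error = 5.1200 / 6.4104 = 0.7987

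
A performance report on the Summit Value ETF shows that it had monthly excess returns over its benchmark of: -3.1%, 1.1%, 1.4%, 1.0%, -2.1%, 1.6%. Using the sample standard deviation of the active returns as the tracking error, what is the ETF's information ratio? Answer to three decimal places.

-0.008

Mean return μ = -0.10 / 6 = -0.0167%
Σ(r − μ)² = 20.7483; sample σ = √(20.7483/5) = 2.0371%
IR = μ / tracking error = -0.0167 / 2.0371 = -0.0082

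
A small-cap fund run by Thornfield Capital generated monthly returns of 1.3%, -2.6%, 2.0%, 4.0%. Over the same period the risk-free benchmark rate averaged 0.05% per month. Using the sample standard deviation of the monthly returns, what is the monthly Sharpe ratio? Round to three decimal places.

μ = (1.3 − 2.6 + 2 + 4) / 4 = 4.70 / 4 = 1.1750%
Σ(r − μ)² = 22.9275; sample σ = √(22.9275/3) = 2.7645%
Sharpe = (μ − rf) / σ = (1.1750 − 0.05) / 2.7645 = 1.1250 / 2.7645 = 0.4069

0.407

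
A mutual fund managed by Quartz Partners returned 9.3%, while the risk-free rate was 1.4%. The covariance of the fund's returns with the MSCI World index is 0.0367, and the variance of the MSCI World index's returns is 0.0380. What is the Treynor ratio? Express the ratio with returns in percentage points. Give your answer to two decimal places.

β = Cov / Var = 0.0367 / 0.0380 = 0.9658
Treynor = (Rp − Rf) / β = (9.3% − 1.4%) / 0.9658 = 7.90 / 0.9658 = 8.1797

8.18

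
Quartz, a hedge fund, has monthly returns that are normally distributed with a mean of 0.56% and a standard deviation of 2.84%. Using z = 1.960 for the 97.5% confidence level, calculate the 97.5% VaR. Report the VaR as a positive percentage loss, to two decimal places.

5.01

VaR (as % loss) = −(μ − z·σ) = −(0.56% − 1.960 × 2.84%) = −(-5.0064%) = 5.0064%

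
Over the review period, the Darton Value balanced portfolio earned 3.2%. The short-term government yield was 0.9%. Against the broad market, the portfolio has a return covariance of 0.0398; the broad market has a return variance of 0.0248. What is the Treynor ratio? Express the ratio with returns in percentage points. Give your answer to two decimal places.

1.43

β = Cov / Var = 0.0398 / 0.0248 = 1.6048
Treynor = (Rp − Rf) / β = (3.2% − 0.9%) / 1.6048 = 2.30 / 1.6048 = 1.4332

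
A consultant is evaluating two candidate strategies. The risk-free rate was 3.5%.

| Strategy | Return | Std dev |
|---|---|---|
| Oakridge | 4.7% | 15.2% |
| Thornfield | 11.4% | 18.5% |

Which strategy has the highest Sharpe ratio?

Oakridge: Sharpe ratio = (4.7% − 3.5%) / 15.2% = 0.079
Thornfield: Sharpe ratio = (11.4% − 3.5%) / 18.5% = 0.427
Highest: Thornfield (0.427).

Thornfield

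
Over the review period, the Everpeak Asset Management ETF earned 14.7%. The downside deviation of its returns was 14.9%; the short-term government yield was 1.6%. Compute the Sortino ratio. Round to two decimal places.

0.88

Sortino = (Rp − Rf) / σd = (14.7% − 1.6%) / 14.9% = 13.10% / 14.9% = 0.8792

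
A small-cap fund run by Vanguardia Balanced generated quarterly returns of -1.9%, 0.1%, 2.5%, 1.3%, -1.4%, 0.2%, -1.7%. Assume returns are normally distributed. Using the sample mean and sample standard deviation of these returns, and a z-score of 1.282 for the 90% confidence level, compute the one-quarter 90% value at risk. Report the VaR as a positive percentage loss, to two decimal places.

2.24

Mean return μ = -0.90 / 7 = -0.1286%
Sample std dev = √[16.3343 / 6] = 1.6500%
VaR = −(μ − z·σ) = −(-0.1286 − 1.282 × 1.6500) = −(-2.2439) = 2.2439%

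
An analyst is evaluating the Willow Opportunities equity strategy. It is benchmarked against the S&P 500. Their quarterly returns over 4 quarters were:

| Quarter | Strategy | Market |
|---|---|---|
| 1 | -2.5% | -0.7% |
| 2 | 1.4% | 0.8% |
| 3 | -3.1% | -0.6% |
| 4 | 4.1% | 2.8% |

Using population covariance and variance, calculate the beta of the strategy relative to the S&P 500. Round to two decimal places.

r̄p = -0.0250%,  r̄m = 0.5750%
Cov = Σ(rp − r̄p)(rm − r̄m) / 4 = 4.0669
Var(rm) = Σ(rm − r̄m)² / 4 = 2.0019
β = Cov / Var = 4.0669 / 2.0019 = 2.0315

2.03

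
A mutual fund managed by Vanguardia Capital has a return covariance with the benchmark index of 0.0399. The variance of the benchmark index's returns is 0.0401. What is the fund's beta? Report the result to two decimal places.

1.00

β = Cov(Rp, Rm) / Var(Rm) = 0.0399 / 0.0401 = 0.9950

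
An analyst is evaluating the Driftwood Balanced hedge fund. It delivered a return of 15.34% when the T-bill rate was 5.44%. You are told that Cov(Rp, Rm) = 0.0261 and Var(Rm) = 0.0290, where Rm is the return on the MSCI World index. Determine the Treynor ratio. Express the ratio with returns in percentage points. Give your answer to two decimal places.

β = Cov / Var = 0.0261 / 0.0290 = 0.9000
Treynor = (Rp − Rf) / β = (15.34% − 5.44%) / 0.9000 = 9.90 / 0.9000 = 11.0000

11.00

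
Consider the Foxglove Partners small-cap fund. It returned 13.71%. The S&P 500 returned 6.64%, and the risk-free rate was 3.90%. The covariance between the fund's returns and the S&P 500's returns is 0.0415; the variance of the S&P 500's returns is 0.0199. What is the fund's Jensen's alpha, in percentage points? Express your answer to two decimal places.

4.10

β = Cov / Var = 0.0415 / 0.0199 = 2.0854
E[R] = Rf + β(Rm − Rf) = 3.90% + 2.0854 × (6.64% − 3.90%) = 9.6140%
α = Rp − E[R] = 13.71% − 9.6140% = 4.0960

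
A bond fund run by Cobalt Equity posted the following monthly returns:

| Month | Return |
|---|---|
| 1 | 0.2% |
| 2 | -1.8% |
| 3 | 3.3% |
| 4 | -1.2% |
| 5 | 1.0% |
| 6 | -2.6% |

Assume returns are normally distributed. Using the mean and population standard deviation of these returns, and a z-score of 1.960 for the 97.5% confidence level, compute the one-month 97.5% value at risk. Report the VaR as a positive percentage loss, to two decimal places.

r̄ = (0.2 − 1.8 + 3.3 − 1.2 + 1 − 2.6) / 6 = -1.10 / 6 = -0.1833%
Population σ = √[Σ(r − r̄)² / 6] = √[23.1683 / 6] = √3.8614 = 1.9650%
VaR = −(r̄ − z·σ) = −(-0.1833 − 1.960 × 1.9650) = −(-4.0347) = 4.0347%

4.03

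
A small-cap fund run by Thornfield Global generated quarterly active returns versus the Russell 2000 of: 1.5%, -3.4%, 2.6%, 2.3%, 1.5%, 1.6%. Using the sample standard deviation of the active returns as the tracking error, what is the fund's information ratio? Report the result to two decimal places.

0.46

Mean return r̄ = 6.10 / 6 = 1.0167%
Sample std dev = √[24.4683 / 5] = 2.2122%
IR = r̄ / tracking error = 1.0167 / 2.2122 = 0.4596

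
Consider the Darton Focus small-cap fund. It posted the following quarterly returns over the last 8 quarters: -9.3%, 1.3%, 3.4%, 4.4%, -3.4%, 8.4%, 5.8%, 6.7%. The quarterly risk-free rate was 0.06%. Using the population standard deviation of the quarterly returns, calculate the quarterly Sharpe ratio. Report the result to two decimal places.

μ = (-9.3 + 1.3 + 3.4 + 4.4 − 3.4 + 8.4 + 5.8 + 6.7) / 8 = 2.1625%
Σ(r − μ)² = (-9.3 − 2.1625)² + (1.3 − 2.1625)² + … = 242.3388
population σ = √(242.3388 / 8) = √30.2924 = 5.5039%
Sharpe = (μ − rf) / σ = (2.1625 − 0.06) / 5.5039 = 2.1025 / 5.5039 = 0.3820

0.38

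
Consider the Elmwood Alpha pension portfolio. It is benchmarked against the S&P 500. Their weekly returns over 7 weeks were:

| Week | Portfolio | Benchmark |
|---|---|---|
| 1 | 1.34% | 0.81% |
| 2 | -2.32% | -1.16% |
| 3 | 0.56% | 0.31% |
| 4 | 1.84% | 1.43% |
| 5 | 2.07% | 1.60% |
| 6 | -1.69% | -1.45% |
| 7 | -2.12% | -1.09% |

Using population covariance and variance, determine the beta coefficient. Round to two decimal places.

r̄p = -0.0457%,  r̄m = 0.0643%
Cov = Σ(rp − r̄p)(rm − r̄m) / 7 = 2.0965
Var(rm) = Σ(rm − r̄m)² / 7 = 1.4235
β = Cov / Var = 2.0965 / 1.4235 = 1.4728

1.47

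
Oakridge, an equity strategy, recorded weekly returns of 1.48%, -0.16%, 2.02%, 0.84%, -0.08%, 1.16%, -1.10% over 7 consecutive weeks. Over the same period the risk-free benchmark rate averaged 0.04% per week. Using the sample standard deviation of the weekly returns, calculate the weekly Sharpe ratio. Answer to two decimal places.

0.51

μ = (1.48 − 0.16 + 2.02 + 0.84 − 0.08 + 1.16 − 1.1) / 7 = 0.5943%
Σ(r − μ)² = (1.48 − 0.5943)² + (-0.16 − 0.5943)² + … = 7.0918
σ = √[7.0918 / 6] = 1.0872%
Sharpe = (μ − rf) / σ = (0.5943 − 0.04) / 1.0872 = 0.5543 / 1.0872 = 0.5098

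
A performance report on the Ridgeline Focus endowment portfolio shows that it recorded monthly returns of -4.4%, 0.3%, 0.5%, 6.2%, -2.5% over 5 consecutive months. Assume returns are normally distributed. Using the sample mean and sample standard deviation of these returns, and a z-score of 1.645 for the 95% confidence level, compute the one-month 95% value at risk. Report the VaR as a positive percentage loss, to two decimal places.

6.58

r̄ = (-4.4 + 0.3 + 0.5 + 6.2 − 2.5) / 5 = 0.0200%
Σ(r − r̄)² = (-4.4 − 0.0200)² + (0.3 − 0.0200)² + … = 64.3880
σ = √[64.3880 / 4] = 4.0121%
VaR = −(r̄ − z·σ) = −(0.0200 − 1.645 × 4.0121) = −(-6.5799) = 6.5799%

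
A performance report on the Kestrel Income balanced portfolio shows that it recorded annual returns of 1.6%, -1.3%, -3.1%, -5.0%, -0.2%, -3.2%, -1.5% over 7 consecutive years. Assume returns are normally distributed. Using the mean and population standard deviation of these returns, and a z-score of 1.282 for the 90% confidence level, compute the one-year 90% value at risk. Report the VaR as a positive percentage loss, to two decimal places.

4.39

r̄ = (1.6 − 1.3 − 3.1 − 5 − 0.2 − 3.2 − 1.5) / 7 = -1.8143%
Population σ = √[Σ(r − r̄)² / 7] = √[28.3486 / 7] = √4.0498 = 2.0124%
VaR = −(r̄ − z·σ) = −(-1.8143 − 1.282 × 2.0124) = −(-4.3942) = 4.3942%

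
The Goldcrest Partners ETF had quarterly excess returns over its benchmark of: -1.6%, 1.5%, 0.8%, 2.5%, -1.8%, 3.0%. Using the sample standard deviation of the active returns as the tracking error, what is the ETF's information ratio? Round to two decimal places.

r̄ = (-1.6 + 1.5 + 0.8 + 2.5 − 1.8 + 3) / 6 = 4.40 / 6 = 0.7333%
Sample σ = √[Σ(r − r̄)² / 5] = √[20.7133 / 5] = √4.1427 = 2.0354%
IR = r̄ / tracking error = 0.7333 / 2.0354 = 0.3603

0.36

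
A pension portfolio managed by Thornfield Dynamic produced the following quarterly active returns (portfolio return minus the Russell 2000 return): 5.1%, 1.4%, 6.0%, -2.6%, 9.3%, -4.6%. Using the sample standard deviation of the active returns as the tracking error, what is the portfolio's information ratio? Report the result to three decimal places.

r̄ = (5.1 + 1.4 + 6 − 2.6 + 9.3 − 4.6) / 6 = 2.4333%
Σ(r − r̄)² = 142.8533; sample σ = √(142.8533/5) = 5.3452%
IR = r̄ / tracking error = 2.4333 / 5.3452 = 0.4552

0.455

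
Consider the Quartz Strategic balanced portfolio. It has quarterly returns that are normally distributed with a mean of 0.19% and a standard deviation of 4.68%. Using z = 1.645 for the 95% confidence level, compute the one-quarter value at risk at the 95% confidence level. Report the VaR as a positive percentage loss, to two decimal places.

VaR (as % loss) = −(μ − z·σ) = −(0.19% − 1.645 × 4.68%) = −(-7.5086%) = 7.5086%

7.51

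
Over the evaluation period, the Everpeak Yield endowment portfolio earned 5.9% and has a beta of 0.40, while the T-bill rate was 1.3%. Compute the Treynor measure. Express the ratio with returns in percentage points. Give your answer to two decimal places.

11.50

Treynor = (Rp − Rf) / β = (5.9% − 1.3%) / 0.40 = 4.60 / 0.40 = 11.5000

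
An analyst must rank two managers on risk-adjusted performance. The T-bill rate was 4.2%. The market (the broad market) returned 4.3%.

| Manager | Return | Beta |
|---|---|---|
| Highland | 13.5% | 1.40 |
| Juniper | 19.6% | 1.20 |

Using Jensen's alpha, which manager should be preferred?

Highland: α = 13.5% − [4.2% + 1.40 × (4.3% − 4.2%)] = 9.160
Juniper: α = 19.6% − [4.2% + 1.20 × (4.3% − 4.2%)] = 15.280
Highest: Juniper (15.280).

Juniper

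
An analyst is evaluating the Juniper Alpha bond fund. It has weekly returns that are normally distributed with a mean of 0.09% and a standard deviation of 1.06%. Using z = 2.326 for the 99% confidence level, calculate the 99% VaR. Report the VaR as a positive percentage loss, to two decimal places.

2.38

VaR (as % loss) = −(μ − z·σ) = −(0.09% − 2.326 × 1.06%) = −(-2.37556%) = 2.37556%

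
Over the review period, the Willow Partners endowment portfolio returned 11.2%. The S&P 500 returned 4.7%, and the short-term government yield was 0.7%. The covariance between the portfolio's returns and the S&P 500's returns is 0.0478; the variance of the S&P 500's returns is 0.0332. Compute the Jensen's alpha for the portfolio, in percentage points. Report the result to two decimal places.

β = Cov / Var = 0.0478 / 0.0332 = 1.4398
E[R] = Rf + β(Rm − Rf) = 0.7% + 1.4398 × (4.7% − 0.7%) = 6.4592%
α = Rp − E[R] = 11.2% − 6.4592% = 4.7408

4.74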